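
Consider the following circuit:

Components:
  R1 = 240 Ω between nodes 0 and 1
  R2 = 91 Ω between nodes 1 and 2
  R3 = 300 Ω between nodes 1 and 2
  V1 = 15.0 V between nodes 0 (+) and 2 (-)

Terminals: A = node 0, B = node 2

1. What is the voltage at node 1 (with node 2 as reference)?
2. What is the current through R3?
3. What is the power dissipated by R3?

Nodal analysis, taking node 2 as the 0 V reference.
Source V1 fixes V_0 = 15 V.
KCL at each unknown node (sum of currents leaving = 0; resistances in Ω):
  Node 1: (V_1 - 15)/240 + (V_1 - 0)/91 + (V_1 - 0)/300 = 0
Collecting terms: 0.01849 × V_1 = 0.0625  =>  V_1 = 3.38 V
Part 1:
  Read off the nodal solution: V_1 = 3.38 V
Part 2:
  I_R3 = (V_1 - V_2)/R3 = (3.38 - 0)/300 = 0.01127 A
  Magnitude: I_R3 = 0.01127 A
Part 3:
  I_R3 = (V_1 - V_2)/R3 = (3.38 - 0)/300 = 0.01127 A
  P_R3 = I_R3² × R3 = (0.01127)² × 300 = 0.03809 W

Final answers:
1. V_1 = 3.38 V
2. I_R3 = 0.01127 A
3. P_R3 = 0.03809 W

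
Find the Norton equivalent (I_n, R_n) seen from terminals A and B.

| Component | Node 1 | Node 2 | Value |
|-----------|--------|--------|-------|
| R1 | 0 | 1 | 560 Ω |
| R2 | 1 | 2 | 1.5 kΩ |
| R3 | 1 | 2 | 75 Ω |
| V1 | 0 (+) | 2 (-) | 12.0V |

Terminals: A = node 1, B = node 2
Find the Thévenin equivalent first; then I_n = V_th/R_th and R_n = R_th.
Step 1 — V_th is the open-circuit voltage V_A - V_B (nothing connected across the terminals).
Nodal analysis, taking node 2 as the 0 V reference.
Source V1 fixes V_0 = 12 V.
KCL at each unknown node (sum of currents leaving = 0; resistances in Ω):
  Node 1: (V_1 - 12)/560 + (V_1 - 0)/1500 + (V_1 - 0)/75 = 0
Collecting terms: 0.01579 × V_1 = 0.02143  =>  V_1 = 1.357 V
V_th = V_1 - V_2 = 1.357 - 0 = 1.357 V
Step 2 — R_th: zero the source — replace V1 by a short circuit (node 2 merges into node 0) — and find the resistance seen between A (node 1) and B (node 0).
Reduce the network between node 1 (A) and node 0 (B) by series/parallel combination:
  Rp1 = R1 ‖ R2 ‖ R3 (parallel, all between nodes 0 and 1) = 1/(1/560 + 1/1500 + 1/75) = 63.35 Ω
R_th = 63.35 Ω
I_n = V_th/R_th = 1.357/63.35 = 0.02143 A, and R_n = R_th = 63.35 Ω

Final answer: I_n = 0.02143 A, R_n = 63.35 Ω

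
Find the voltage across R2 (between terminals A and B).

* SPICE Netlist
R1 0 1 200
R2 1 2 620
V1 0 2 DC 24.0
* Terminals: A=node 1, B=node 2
R1 and R2 are in series across V1 (node 0 → node 1 → node 2), and the output A–B is taken across R2, so this is a voltage divider.
Series current: I = V1/(R1 + R2) = 24/(200 + 620) = 24/820 = 0.02927 A
V_R2 = I × R2 = V1 × R2/(R1 + R2) = 24 × 620/820 = 18.15 V

Final answer: 18.15 V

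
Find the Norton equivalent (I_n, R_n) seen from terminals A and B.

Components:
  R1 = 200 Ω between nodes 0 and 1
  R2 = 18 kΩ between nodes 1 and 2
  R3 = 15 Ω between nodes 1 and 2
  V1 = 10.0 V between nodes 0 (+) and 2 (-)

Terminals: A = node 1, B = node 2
Find the Thévenin equivalent first; then I_n = V_th/R_th and R_n = R_th.
Step 1 — V_th is the open-circuit voltage V_A - V_B (nothing connected across the terminals).
Nodal analysis, taking node 2 as the 0 V reference.
Source V1 fixes V_0 = 10 V.
KCL at each unknown node (sum of currents leaving = 0; resistances in Ω):
  Node 1: (V_1 - 10)/200 + (V_1 - 0)/18000 + (V_1 - 0)/15 = 0
Collecting terms: 0.07172 × V_1 = 0.05  =>  V_1 = 0.6971 V
V_th = V_1 - V_2 = 0.6971 - 0 = 0.6971 V
Step 2 — R_th: zero the source — replace V1 by a short circuit (node 2 merges into node 0) — and find the resistance seen between A (node 1) and B (node 0).
Reduce the network between node 1 (A) and node 0 (B) by series/parallel combination:
  Rp1 = R1 ‖ R2 ‖ R3 (parallel, all between nodes 0 and 1) = 1/(1/200 + 1/18000 + 1/15) = 13.94 Ω
R_th = 13.94 Ω
I_n = V_th/R_th = 0.6971/13.94 = 0.05 A, and R_n = R_th = 13.94 Ω

Final answer: I_n = 0.05 A, R_n = 13.94 Ω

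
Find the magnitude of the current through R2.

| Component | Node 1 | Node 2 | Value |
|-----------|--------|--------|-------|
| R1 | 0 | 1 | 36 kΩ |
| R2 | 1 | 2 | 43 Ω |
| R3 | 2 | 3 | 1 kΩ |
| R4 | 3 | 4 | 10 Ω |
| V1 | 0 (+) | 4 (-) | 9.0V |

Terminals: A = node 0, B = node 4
Nodal analysis, taking node 4 as the 0 V reference.
Source V1 fixes V_0 = 9 V.
KCL at each unknown node (sum of currents leaving = 0; resistances in Ω):
  Node 1: (V_1 - 9)/36000 + (V_1 - V_2)/43 = 0
  Node 2: (V_2 - V_1)/43 + (V_2 - V_3)/1000 = 0
  Node 3: (V_3 - V_2)/1000 + (V_3 - 0)/10 = 0
Collecting terms (coefficients in siemens):
  0.02328·V_1 - 0.02326·V_2 = 0.00025
  0.02426·V_2 - 0.02326·V_1 - 0.001·V_3 = 0
  0.101·V_3 - 0.001·V_2 = 0
Solving these 3 simultaneous equations (Gaussian elimination) gives:
  V_1 = 0.2558 V, V_2 = 0.2453 V, V_3 = 0.002429 V
I_R2 = (V_1 - V_2)/R2 = (0.2558 - 0.2453)/43 = 0.0002429 A
|I_R2| = 0.0002429 A

Final answer: |I_R2| = 0.0002429 A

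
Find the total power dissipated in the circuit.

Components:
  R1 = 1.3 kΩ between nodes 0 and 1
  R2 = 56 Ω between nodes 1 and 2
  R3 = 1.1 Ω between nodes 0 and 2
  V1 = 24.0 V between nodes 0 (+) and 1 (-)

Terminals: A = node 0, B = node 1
Nodal analysis, taking node 1 as the 0 V reference.
Source V1 fixes V_0 = 24 V.
KCL at each unknown node (sum of currents leaving = 0; resistances in Ω):
  Node 2: (V_2 - 0)/56 + (V_2 - 24)/1.1 = 0
Collecting terms: 0.9269 × V_2 = 21.82  =>  V_2 = 23.54 V
Power in each resistor, P = (ΔV)²/R:
  P_R1 = (24 - 0)²/1300 = 0.4431 W
  P_R2 = (0 - 23.54)²/56 = 9.893 W
  P_R3 = (24 - 23.54)²/1.1 = 0.1943 W
P_total = P_R1 + P_R2 + P_R3 = 10.53 W

Final answer: 10.53 W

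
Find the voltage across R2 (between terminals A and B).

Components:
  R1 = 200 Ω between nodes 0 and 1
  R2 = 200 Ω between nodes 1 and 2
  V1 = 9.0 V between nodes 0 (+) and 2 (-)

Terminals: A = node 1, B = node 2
R1 and R2 are in series across V1 (node 0 → node 1 → node 2), and the output A–B is taken across R2, so this is a voltage divider.
Series current: I = V1/(R1 + R2) = 9/(200 + 200) = 9/400 = 0.0225 A
V_R2 = I × R2 = V1 × R2/(R1 + R2) = 9 × 200/400 = 4.5 V

Final answer: 4.5 V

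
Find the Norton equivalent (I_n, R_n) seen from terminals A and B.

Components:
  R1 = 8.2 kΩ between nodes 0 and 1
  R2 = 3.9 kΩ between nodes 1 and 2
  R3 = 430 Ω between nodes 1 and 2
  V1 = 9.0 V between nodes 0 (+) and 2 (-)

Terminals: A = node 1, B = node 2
Find the Thévenin equivalent first; then I_n = V_th/R_th and R_n = R_th.
Step 1 — V_th is the open-circuit voltage V_A - V_B (nothing connected across the terminals).
Nodal analysis, taking node 2 as the 0 V reference.
Source V1 fixes V_0 = 9 V.
KCL at each unknown node (sum of currents leaving = 0; resistances in Ω):
  Node 1: (V_1 - 9)/8200 + (V_1 - 0)/3900 + (V_1 - 0)/430 = 0
Collecting terms: 0.002704 × V_1 = 0.001098  =>  V_1 = 0.4059 V
V_th = V_1 - V_2 = 0.4059 - 0 = 0.4059 V
Step 2 — R_th: zero the source — replace V1 by a short circuit (node 2 merges into node 0) — and find the resistance seen between A (node 1) and B (node 0).
Reduce the network between node 1 (A) and node 0 (B) by series/parallel combination:
  Rp1 = R1 ‖ R2 ‖ R3 (parallel, all between nodes 0 and 1) = 1/(1/8200 + 1/3900 + 1/430) = 369.8 Ω
R_th = 369.8 Ω
I_n = V_th/R_th = 0.4059/369.8 = 0.001098 A, and R_n = R_th = 369.8 Ω

Final answer: I_n = 0.001098 A, R_n = 369.8 Ω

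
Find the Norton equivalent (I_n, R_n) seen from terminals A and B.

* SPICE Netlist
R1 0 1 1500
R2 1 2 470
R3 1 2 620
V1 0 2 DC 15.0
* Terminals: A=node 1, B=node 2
Find the Thévenin equivalent first; then I_n = V_th/R_th and R_n = R_th.
Step 1 — V_th is the open-circuit voltage V_A - V_B (nothing connected across the terminals).
Nodal analysis, taking node 2 as the 0 V reference.
Source V1 fixes V_0 = 15 V.
KCL at each unknown node (sum of currents leaving = 0; resistances in Ω):
  Node 1: (V_1 - 15)/1500 + (V_1 - 0)/470 + (V_1 - 0)/620 = 0
Collecting terms: 0.004407 × V_1 = 0.01  =>  V_1 = 2.269 V
V_th = V_1 - V_2 = 2.269 - 0 = 2.269 V
Step 2 — R_th: zero the source — replace V1 by a short circuit (node 2 merges into node 0) — and find the resistance seen between A (node 1) and B (node 0).
Reduce the network between node 1 (A) and node 0 (B) by series/parallel combination:
  Rp1 = R1 ‖ R2 ‖ R3 (parallel, all between nodes 0 and 1) = 1/(1/1500 + 1/470 + 1/620) = 226.9 Ω
R_th = 226.9 Ω
I_n = V_th/R_th = 2.269/226.9 = 0.01 A, and R_n = R_th = 226.9 Ω

Final answer: I_n = 0.01 A, R_n = 226.9 Ω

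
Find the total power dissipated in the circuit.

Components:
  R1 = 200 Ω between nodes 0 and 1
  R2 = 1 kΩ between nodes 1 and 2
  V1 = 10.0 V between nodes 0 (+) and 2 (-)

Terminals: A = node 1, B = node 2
Nodal analysis, taking node 2 as the 0 V reference.
Source V1 fixes V_0 = 10 V.
KCL at each unknown node (sum of currents leaving = 0; resistances in Ω):
  Node 1: (V_1 - 10)/200 + (V_1 - 0)/1000 = 0
Collecting terms: 0.006 × V_1 = 0.05  =>  V_1 = 8.333 V
Power in each resistor, P = (ΔV)²/R:
  P_R1 = (10 - 8.333)²/200 = 0.01389 W
  P_R2 = (8.333 - 0)²/1000 = 0.06944 W
P_total = P_R1 + P_R2 = 0.08333 W

Final answer: 0.08333 W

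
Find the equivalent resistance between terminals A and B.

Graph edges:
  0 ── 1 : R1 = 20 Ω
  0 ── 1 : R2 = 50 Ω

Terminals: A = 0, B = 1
Reduce the network between node 0 (A) and node 1 (B) by series/parallel combination:
  Rp1 = R1 ‖ R2 (parallel, both between nodes 0 and 1) = 1/(1/20 + 1/50) = 14.29 Ω
R_eq = 14.29 Ω

Final answer: 14.29 Ω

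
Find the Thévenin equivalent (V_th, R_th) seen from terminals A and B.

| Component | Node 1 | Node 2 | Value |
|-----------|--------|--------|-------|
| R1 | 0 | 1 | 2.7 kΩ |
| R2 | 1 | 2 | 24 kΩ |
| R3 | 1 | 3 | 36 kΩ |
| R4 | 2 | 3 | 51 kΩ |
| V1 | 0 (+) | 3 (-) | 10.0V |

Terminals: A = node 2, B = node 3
Step 1 — V_th is the open-circuit voltage V_A - V_B (nothing connected across the terminals).
Nodal analysis, taking node 3 as the 0 V reference.
Source V1 fixes V_0 = 10 V.
KCL at each unknown node (sum of currents leaving = 0; resistances in Ω):
  Node 1: (V_1 - 10)/2700 + (V_1 - V_2)/24000 + (V_1 - 0)/36000 = 0
  Node 2: (V_2 - V_1)/24000 + (V_2 - 0)/51000 = 0
Collecting terms (coefficients in siemens):
  0.0004398·V_1 - 0.00004167·V_2 = 0.003704
  0.00006127·V_2 - 0.00004167·V_1 = 0
Determinant D = (0.0004398)(0.00006127) - (-0.00004167)(-0.00004167) = 0.00000002521
V_1 = [(0.003704)(0.00006127) - (-0.00004167)(0)]/D = 9.001 V
V_2 = [(0.0004398)(0) - (0.003704)(-0.00004167)]/D = 6.121 V
V_th = V_2 - V_3 = 6.121 - 0 = 6.121 V
Step 2 — R_th: zero the source — replace V1 by a short circuit (node 3 merges into node 0) — and find the resistance seen between A (node 2) and B (node 0).
Reduce the network between node 2 (A) and node 0 (B) by series/parallel combination:
  Rp1 = R1 ‖ R3 (parallel, both between nodes 0 and 1) = 1/(1/2700 + 1/36000) = 2512 Ω
  Rs1 = R2 + Rp1 (series, joined only at node 1) = 24000 + 2512 = 26510 Ω
  Rp2 = R4 ‖ Rs1 (parallel, both between nodes 0 and 2) = 1/(1/51000 + 1/26510) = 17440 Ω
R_th = 17.44 kΩ

Final answer: V_th = 6.121 V, R_th = 17.44 kΩ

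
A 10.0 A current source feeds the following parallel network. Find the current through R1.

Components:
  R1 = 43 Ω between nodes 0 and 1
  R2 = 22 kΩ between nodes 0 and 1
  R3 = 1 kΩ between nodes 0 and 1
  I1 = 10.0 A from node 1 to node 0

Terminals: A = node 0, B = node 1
All resistors sit directly between nodes 0 and 1, so they are in parallel and share one voltage V; the full source current 10 A splits among them.
1/R_par = 1/43 + 1/22000 + 1/1000 = 0.0243 S  =>  R_par = 41.15 Ω
V = I × R_par = 10 × 41.15 = 411.5 V
I_R1 = V/R1 = 411.5/43 = 9.57 A

Final answer: 9.57 A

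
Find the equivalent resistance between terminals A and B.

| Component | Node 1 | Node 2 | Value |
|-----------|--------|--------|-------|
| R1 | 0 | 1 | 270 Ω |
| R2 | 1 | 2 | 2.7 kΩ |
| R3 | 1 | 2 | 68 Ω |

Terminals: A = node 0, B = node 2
Reduce the network between node 0 (A) and node 2 (B) by series/parallel combination:
  Rp1 = R2 ‖ R3 (parallel, both between nodes 1 and 2) = 1/(1/2700 + 1/68) = 66.33 Ω
  Rs1 = R1 + Rp1 (series, joined only at node 1) = 270 + 66.33 = 336.3 Ω
R_eq = 336.3 Ω

Final answer: 336.3 Ω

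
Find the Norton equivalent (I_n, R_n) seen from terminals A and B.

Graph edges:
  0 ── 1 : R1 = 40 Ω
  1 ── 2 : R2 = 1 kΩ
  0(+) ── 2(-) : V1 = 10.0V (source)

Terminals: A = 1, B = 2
Find the Thévenin equivalent first; then I_n = V_th/R_th and R_n = R_th.
Step 1 — V_th is the open-circuit voltage V_A - V_B (nothing connected across the terminals).
Nodal analysis, taking node 2 as the 0 V reference.
Source V1 fixes V_0 = 10 V.
KCL at each unknown node (sum of currents leaving = 0; resistances in Ω):
  Node 1: (V_1 - 10)/40 + (V_1 - 0)/1000 = 0
Collecting terms: 0.026 × V_1 = 0.25  =>  V_1 = 9.615 V
V_th = V_1 - V_2 = 9.615 - 0 = 9.615 V
Step 2 — R_th: zero the source — replace V1 by a short circuit (node 2 merges into node 0) — and find the resistance seen between A (node 1) and B (node 0).
Reduce the network between node 1 (A) and node 0 (B) by series/parallel combination:
  Rp1 = R1 ‖ R2 (parallel, both between nodes 0 and 1) = 1/(1/40 + 1/1000) = 38.46 Ω
R_th = 38.46 Ω
I_n = V_th/R_th = 9.615/38.46 = 0.25 A, and R_n = R_th = 38.46 Ω

Final answer: I_n = 0.25 A, R_n = 38.46 Ω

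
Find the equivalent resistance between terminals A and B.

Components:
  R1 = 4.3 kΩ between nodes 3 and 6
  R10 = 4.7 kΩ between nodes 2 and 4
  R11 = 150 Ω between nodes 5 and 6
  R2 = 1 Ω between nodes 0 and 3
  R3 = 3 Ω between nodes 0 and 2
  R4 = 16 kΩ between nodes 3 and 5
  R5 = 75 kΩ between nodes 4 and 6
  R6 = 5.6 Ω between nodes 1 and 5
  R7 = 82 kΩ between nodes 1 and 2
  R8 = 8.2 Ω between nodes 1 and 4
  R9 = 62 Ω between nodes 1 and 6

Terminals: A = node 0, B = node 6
The network is not a plain series/parallel combination. Inject a 1 A test current into terminal A (node 0) and return it from terminal B (node 6); then R_eq = V_A / (1 A).
Nodal analysis, taking node 6 as the 0 V reference.
Current source I_test pushes 1 A into node 0 and draws it out of node 6.
KCL at each unknown node (sum of currents leaving = 0; resistances in Ω):
  Node 0: (V_0 - V_3)/1 + (V_0 - V_2)/3 - 1 = 0
  Node 1: (V_1 - V_5)/5.6 + (V_1 - V_2)/82000 + (V_1 - V_4)/8.2 + (V_1 - 0)/62 = 0
  Node 2: (V_2 - V_0)/3 + (V_2 - V_1)/82000 + (V_2 - V_4)/4700 = 0
  Node 3: (V_3 - V_0)/1 + (V_3 - 0)/4300 + (V_3 - V_5)/16000 = 0
  Node 4: (V_4 - V_1)/8.2 + (V_4 - V_2)/4700 + (V_4 - 0)/75000 = 0
  Node 5: (V_5 - V_1)/5.6 + (V_5 - V_3)/16000 + (V_5 - 0)/150 = 0
Collecting terms (coefficients in siemens):
  1.333·V_0 - 0.3333·V_2 - 1·V_3 = 1
  0.3167·V_1 - 0.0000122·V_2 - 0.122·V_4 - 0.1786·V_5 = 0
  0.3336·V_2 - 0.3333·V_0 - 0.0000122·V_1 - 0.0002128·V_4 = 0
  1·V_3 - 1·V_0 - 0.0000625·V_5 = 0
  0.1222·V_4 - 0.122·V_1 - 0.0002128·V_2 = 0
  0.1853·V_5 - 0.1786·V_1 - 0.0000625·V_3 = 0
Solving these 6 simultaneous equations (Gaussian elimination) gives:
  V_0 = 1939 V, V_1 = 24.15 V, V_2 = 1937 V, V_3 = 1938 V
  V_4 = 27.47 V, V_5 = 23.92 V
R_eq = V_0 / 1 A = 1939 Ω = 1.939 kΩ

Final answer: 1.939 kΩ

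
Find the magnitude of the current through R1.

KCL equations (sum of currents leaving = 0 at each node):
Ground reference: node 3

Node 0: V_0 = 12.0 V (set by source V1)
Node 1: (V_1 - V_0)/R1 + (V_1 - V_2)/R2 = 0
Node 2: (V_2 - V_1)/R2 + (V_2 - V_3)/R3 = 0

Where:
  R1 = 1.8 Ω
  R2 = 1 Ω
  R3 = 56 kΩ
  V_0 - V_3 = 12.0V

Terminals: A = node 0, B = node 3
Nodal analysis, taking node 3 as the 0 V reference.
Source V1 fixes V_0 = 12 V.
KCL at each unknown node (sum of currents leaving = 0; resistances in Ω):
  Node 1: (V_1 - 12)/1.8 + (V_1 - V_2)/1 = 0
  Node 2: (V_2 - V_1)/1 + (V_2 - 0)/56000 = 0
Collecting terms (coefficients in siemens):
  1.556·V_1 - 1·V_2 = 6.667
  1·V_2 - 1·V_1 = 0
Determinant D = (1.556)(1) - (-1)(-1) = 0.5556
V_1 = [(6.667)(1) - (-1)(0)]/D = 12 V
V_2 = [(1.556)(0) - (6.667)(-1)]/D = 12 V
I_R1 = (V_0 - V_1)/R1 = (12 - 12)/1.8 = 0.0002143 A
|I_R1| = 0.0002143 A

Final answer: |I_R1| = 0.0002143 A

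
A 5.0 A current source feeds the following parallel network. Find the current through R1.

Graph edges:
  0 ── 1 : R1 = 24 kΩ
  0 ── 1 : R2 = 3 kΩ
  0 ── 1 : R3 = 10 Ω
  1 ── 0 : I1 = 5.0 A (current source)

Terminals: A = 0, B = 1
All resistors sit directly between nodes 0 and 1, so they are in parallel and share one voltage V; the full source current 5 A splits among them.
1/R_par = 1/24000 + 1/3000 + 1/10 = 0.1004 S  =>  R_par = 9.963 Ω
V = I × R_par = 5 × 9.963 = 49.81 V
I_R1 = V/R1 = 49.81/24000 = 0.002076 A

Final answer: 0.002076 A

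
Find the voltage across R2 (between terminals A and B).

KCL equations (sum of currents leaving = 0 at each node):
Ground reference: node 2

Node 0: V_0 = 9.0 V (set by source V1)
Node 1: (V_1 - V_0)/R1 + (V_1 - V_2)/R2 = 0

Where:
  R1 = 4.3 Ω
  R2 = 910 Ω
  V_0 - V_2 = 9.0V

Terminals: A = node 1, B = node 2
R1 and R2 are in series across V1 (node 0 → node 1 → node 2), and the output A–B is taken across R2, so this is a voltage divider.
Series current: I = V1/(R1 + R2) = 9/(4.3 + 910) = 9/914.3 = 0.009844 A
V_R2 = I × R2 = V1 × R2/(R1 + R2) = 9 × 910/914.3 = 8.958 V

Final answer: 8.958 V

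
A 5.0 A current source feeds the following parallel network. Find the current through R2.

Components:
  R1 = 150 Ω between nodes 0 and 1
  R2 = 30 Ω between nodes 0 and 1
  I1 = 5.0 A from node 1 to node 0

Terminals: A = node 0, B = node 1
All resistors sit directly between nodes 0 and 1, so they are in parallel and share one voltage V; the full source current 5 A splits among them.
1/R_par = 1/150 + 1/30 = 0.04 S  =>  R_par = 25 Ω
V = I × R_par = 5 × 25 = 125 V
I_R2 = V/R2 = 125/30 = 4.167 A

Final answer: 4.167 A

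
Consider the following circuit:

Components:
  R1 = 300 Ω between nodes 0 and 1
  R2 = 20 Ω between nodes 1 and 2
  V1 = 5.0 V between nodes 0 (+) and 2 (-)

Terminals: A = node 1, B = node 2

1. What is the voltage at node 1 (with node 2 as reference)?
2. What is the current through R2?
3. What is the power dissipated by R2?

Nodal analysis, taking node 2 as the 0 V reference.
Source V1 fixes V_0 = 5 V.
KCL at each unknown node (sum of currents leaving = 0; resistances in Ω):
  Node 1: (V_1 - 5)/300 + (V_1 - 0)/20 = 0
Collecting terms: 0.05333 × V_1 = 0.01667  =>  V_1 = 0.3125 V
Part 1:
  Read off the nodal solution: V_1 = 0.3125 V
Part 2:
  I_R2 = (V_1 - V_2)/R2 = (0.3125 - 0)/20 = 0.01562 A
  Magnitude: I_R2 = 0.01562 A
Part 3:
  I_R2 = (V_1 - V_2)/R2 = (0.3125 - 0)/20 = 0.01562 A
  P_R2 = I_R2² × R2 = (0.01562)² × 20 = 0.004883 W

Final answers:
1. V_1 = 0.3125 V
2. I_R2 = 0.01562 A
3. P_R2 = 0.004883 W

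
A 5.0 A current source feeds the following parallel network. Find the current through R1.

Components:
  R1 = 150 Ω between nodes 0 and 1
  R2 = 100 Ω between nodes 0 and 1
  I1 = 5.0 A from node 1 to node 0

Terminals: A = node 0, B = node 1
All resistors sit directly between nodes 0 and 1, so they are in parallel and share one voltage V; the full source current 5 A splits among them.
1/R_par = 1/150 + 1/100 = 0.01667 S  =>  R_par = 60 Ω
V = I × R_par = 5 × 60 = 300 V
I_R1 = V/R1 = 300/150 = 2 A

Final answer: 2 A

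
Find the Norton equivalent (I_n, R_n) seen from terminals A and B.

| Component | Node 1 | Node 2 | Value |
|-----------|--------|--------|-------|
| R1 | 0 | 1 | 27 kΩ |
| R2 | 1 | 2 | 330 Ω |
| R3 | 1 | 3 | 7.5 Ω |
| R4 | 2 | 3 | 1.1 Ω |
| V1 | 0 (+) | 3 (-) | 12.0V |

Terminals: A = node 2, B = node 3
Find the Thévenin equivalent first; then I_n = V_th/R_th and R_n = R_th.
Step 1 — V_th is the open-circuit voltage V_A - V_B (nothing connected across the terminals).
Nodal analysis, taking node 3 as the 0 V reference.
Source V1 fixes V_0 = 12 V.
KCL at each unknown node (sum of currents leaving = 0; resistances in Ω):
  Node 1: (V_1 - 12)/27000 + (V_1 - V_2)/330 + (V_1 - 0)/7.5 = 0
  Node 2: (V_2 - V_1)/330 + (V_2 - 0)/1.1 = 0
Collecting terms (coefficients in siemens):
  0.1364·V_1 - 0.00303·V_2 = 0.0004444
  0.9121·V_2 - 0.00303·V_1 = 0
Determinant D = (0.1364)(0.9121) - (-0.00303)(-0.00303) = 0.1244
V_1 = [(0.0004444)(0.9121) - (-0.00303)(0)]/D = 0.003259 V
V_2 = [(0.1364)(0) - (0.0004444)(-0.00303)]/D = 0.00001083 V
V_th = V_2 - V_3 = 0.00001083 - 0 = 0.00001083 V
Step 2 — R_th: zero the source — replace V1 by a short circuit (node 3 merges into node 0) — and find the resistance seen between A (node 2) and B (node 0).
Reduce the network between node 2 (A) and node 0 (B) by series/parallel combination:
  Rp1 = R1 ‖ R3 (parallel, both between nodes 0 and 1) = 1/(1/27000 + 1/7.5) = 7.498 Ω
  Rs1 = R2 + Rp1 (series, joined only at node 1) = 330 + 7.498 = 337.5 Ω
  Rp2 = R4 ‖ Rs1 (parallel, both between nodes 0 and 2) = 1/(1/1.1 + 1/337.5) = 1.096 Ω
R_th = 1.096 Ω
I_n = V_th/R_th = 0.00001083/1.096 = 0.000009874 A, and R_n = R_th = 1.096 Ω

Final answer: I_n = 9.874e-06 A, R_n = 1.096 Ω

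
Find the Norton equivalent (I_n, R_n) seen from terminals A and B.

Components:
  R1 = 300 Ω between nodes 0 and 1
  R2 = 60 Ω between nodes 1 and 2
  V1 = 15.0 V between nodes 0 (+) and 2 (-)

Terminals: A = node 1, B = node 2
Find the Thévenin equivalent first; then I_n = V_th/R_th and R_n = R_th.
Step 1 — V_th is the open-circuit voltage V_A - V_B (nothing connected across the terminals).
Nodal analysis, taking node 2 as the 0 V reference.
Source V1 fixes V_0 = 15 V.
KCL at each unknown node (sum of currents leaving = 0; resistances in Ω):
  Node 1: (V_1 - 15)/300 + (V_1 - 0)/60 = 0
Collecting terms: 0.02 × V_1 = 0.05  =>  V_1 = 2.5 V
V_th = V_1 - V_2 = 2.5 - 0 = 2.5 V
Step 2 — R_th: zero the source — replace V1 by a short circuit (node 2 merges into node 0) — and find the resistance seen between A (node 1) and B (node 0).
Reduce the network between node 1 (A) and node 0 (B) by series/parallel combination:
  Rp1 = R1 ‖ R2 (parallel, both between nodes 0 and 1) = 1/(1/300 + 1/60) = 50 Ω
R_th = 50 Ω
I_n = V_th/R_th = 2.5/50 = 0.05 A, and R_n = R_th = 50 Ω

Final answer: I_n = 0.05 A, R_n = 50 Ω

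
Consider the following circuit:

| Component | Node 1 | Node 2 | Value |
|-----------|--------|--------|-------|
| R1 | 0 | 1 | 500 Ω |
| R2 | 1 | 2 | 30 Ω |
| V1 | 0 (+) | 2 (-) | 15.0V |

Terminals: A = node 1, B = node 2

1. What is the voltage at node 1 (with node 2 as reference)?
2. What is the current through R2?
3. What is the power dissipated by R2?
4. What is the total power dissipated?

Nodal analysis, taking node 2 as the 0 V reference.
Source V1 fixes V_0 = 15 V.
KCL at each unknown node (sum of currents leaving = 0; resistances in Ω):
  Node 1: (V_1 - 15)/500 + (V_1 - 0)/30 = 0
Collecting terms: 0.03533 × V_1 = 0.03  =>  V_1 = 0.8491 V
Part 1:
  Read off the nodal solution: V_1 = 0.8491 V
Part 2:
  I_R2 = (V_1 - V_2)/R2 = (0.8491 - 0)/30 = 0.0283 A
  Magnitude: I_R2 = 0.0283 A
Part 3:
  I_R2 = (V_1 - V_2)/R2 = (0.8491 - 0)/30 = 0.0283 A
  P_R2 = I_R2² × R2 = (0.0283)² × 30 = 0.02403 W
Part 4:
  Power in each resistor, P = (ΔV)²/R:
    P_R1 = (15 - 0.8491)²/500 = 0.4005 W
    P_R2 = (0.8491 - 0)²/30 = 0.02403 W
  P_total = P_R1 + P_R2 = 0.4245 W

Final answers:
1. V_1 = 0.8491 V
2. I_R2 = 0.0283 A
3. P_R2 = 0.02403 W
4. P_total = 0.4245 W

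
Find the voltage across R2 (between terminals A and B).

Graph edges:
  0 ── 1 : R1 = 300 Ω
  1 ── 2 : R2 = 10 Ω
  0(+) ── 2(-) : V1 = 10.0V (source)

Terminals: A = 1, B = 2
R1 and R2 are in series across V1 (node 0 → node 1 → node 2), and the output A–B is taken across R2, so this is a voltage divider.
Series current: I = V1/(R1 + R2) = 10/(300 + 10) = 10/310 = 0.03226 A
V_R2 = I × R2 = V1 × R2/(R1 + R2) = 10 × 10/310 = 0.3226 V

Final answer: 0.3226 V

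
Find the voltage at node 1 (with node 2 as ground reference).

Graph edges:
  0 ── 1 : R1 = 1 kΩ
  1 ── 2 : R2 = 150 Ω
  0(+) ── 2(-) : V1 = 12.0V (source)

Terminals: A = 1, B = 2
Nodal analysis, taking node 2 as the 0 V reference.
Source V1 fixes V_0 = 12 V.
KCL at each unknown node (sum of currents leaving = 0; resistances in Ω):
  Node 1: (V_1 - 12)/1000 + (V_1 - 0)/150 = 0
Collecting terms: 0.007667 × V_1 = 0.012  =>  V_1 = 1.565 V
The requested potential is V_1 = 1.565 V.

Final answer: V_1 = 1.565 V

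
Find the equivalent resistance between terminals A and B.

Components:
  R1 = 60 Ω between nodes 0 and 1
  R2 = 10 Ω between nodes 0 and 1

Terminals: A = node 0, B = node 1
Reduce the network between node 0 (A) and node 1 (B) by series/parallel combination:
  Rp1 = R1 ‖ R2 (parallel, both between nodes 0 and 1) = 1/(1/60 + 1/10) = 8.571 Ω
R_eq = 8.571 Ω

Final answer: 8.571 Ω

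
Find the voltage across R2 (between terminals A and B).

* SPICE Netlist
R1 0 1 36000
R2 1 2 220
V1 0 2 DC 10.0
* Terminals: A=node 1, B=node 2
R1 and R2 are in series across V1 (node 0 → node 1 → node 2), and the output A–B is taken across R2, so this is a voltage divider.
Series current: I = V1/(R1 + R2) = 10/(36000 + 220) = 10/36220 = 0.0002761 A
V_R2 = I × R2 = V1 × R2/(R1 + R2) = 10 × 220/36220 = 0.06074 V

Final answer: 0.06074 V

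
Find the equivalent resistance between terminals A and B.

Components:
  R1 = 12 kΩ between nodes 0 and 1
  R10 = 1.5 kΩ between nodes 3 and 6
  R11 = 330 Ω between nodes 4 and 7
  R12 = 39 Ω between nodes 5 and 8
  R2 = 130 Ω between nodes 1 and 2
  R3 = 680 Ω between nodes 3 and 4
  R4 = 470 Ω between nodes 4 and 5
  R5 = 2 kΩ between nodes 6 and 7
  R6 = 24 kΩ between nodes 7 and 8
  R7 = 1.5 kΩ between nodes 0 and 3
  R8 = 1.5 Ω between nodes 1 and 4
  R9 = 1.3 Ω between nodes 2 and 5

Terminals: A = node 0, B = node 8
The network is not a plain series/parallel combination. Inject a 1 A test current into terminal A (node 0) and return it from terminal B (node 8); then R_eq = V_A / (1 A).
Nodal analysis, taking node 8 as the 0 V reference.
Current source I_test pushes 1 A into node 0 and draws it out of node 8.
KCL at each unknown node (sum of currents leaving = 0; resistances in Ω):
  Node 0: (V_0 - V_1)/12000 + (V_0 - V_3)/1500 - 1 = 0
  Node 1: (V_1 - V_0)/12000 + (V_1 - V_2)/130 + (V_1 - V_4)/1.5 = 0
  Node 2: (V_2 - V_1)/130 + (V_2 - V_5)/1.3 = 0
  Node 3: (V_3 - V_0)/1500 + (V_3 - V_4)/680 + (V_3 - V_6)/1500 = 0
  Node 4: (V_4 - V_1)/1.5 + (V_4 - V_3)/680 + (V_4 - V_5)/470 + (V_4 - V_7)/330 = 0
  Node 5: (V_5 - V_2)/1.3 + (V_5 - V_4)/470 + (V_5 - 0)/39 = 0
  Node 6: (V_6 - V_3)/1500 + (V_6 - V_7)/2000 = 0
  Node 7: (V_7 - V_4)/330 + (V_7 - V_6)/2000 + (V_7 - 0)/24000 = 0
Collecting terms (coefficients in siemens):
  0.00075·V_0 - 0.00008333·V_1 - 0.0006667·V_3 = 1
  0.6744·V_1 - 0.00008333·V_0 - 0.007692·V_2 - 0.6667·V_4 = 0
  0.7769·V_2 - 0.007692·V_1 - 0.7692·V_5 = 0
  0.002804·V_3 - 0.0006667·V_0 - 0.001471·V_4 - 0.0006667·V_6 = 0
  0.6733·V_4 - 0.6667·V_1 - 0.001471·V_3 - 0.002128·V_5 - 0.00303·V_7 = 0
  0.797·V_5 - 0.7692·V_2 - 0.002128·V_4 = 0
  0.001167·V_6 - 0.0006667·V_3 - 0.0005·V_7 = 0
  0.003572·V_7 - 0.00303·V_4 - 0.0005·V_6 = 0
Solving these 8 simultaneous equations (Gaussian elimination) gives:
  V_0 = 1912 V, V_1 = 140.4 V, V_2 = 39.71 V, V_3 = 633.1 V
  V_4 = 141.3 V, V_5 = 38.71 V, V_6 = 439.5 V, V_7 = 181.4 V
R_eq = V_0 / 1 A = 1912 Ω = 1.912 kΩ

Final answer: 1.912 kΩ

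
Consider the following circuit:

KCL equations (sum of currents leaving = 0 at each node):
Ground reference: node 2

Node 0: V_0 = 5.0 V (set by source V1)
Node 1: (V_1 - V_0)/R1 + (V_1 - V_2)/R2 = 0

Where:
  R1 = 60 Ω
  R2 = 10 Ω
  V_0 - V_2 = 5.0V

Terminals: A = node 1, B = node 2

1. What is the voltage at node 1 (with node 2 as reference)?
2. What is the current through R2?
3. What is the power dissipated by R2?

Nodal analysis, taking node 2 as the 0 V reference.
Source V1 fixes V_0 = 5 V.
KCL at each unknown node (sum of currents leaving = 0; resistances in Ω):
  Node 1: (V_1 - 5)/60 + (V_1 - 0)/10 = 0
Collecting terms: 0.1167 × V_1 = 0.08333  =>  V_1 = 0.7143 V
Part 1:
  Read off the nodal solution: V_1 = 0.7143 V
Part 2:
  I_R2 = (V_1 - V_2)/R2 = (0.7143 - 0)/10 = 0.07143 A
  Magnitude: I_R2 = 0.07143 A
Part 3:
  I_R2 = (V_1 - V_2)/R2 = (0.7143 - 0)/10 = 0.07143 A
  P_R2 = I_R2² × R2 = (0.07143)² × 10 = 0.05102 W

Final answers:
1. V_1 = 0.7143 V
2. I_R2 = 0.07143 A
3. P_R2 = 0.05102 W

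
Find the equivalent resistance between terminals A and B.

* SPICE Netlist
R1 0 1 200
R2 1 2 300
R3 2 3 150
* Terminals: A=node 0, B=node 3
Reduce the network between node 0 (A) and node 3 (B) by series/parallel combination:
  Rs1 = R1 + R2 (series, joined only at node 1) = 200 + 300 = 500 Ω
  Rs2 = R3 + Rs1 (series, joined only at node 2) = 150 + 500 = 650 Ω
R_eq = 650 Ω

Final answer: 650 Ω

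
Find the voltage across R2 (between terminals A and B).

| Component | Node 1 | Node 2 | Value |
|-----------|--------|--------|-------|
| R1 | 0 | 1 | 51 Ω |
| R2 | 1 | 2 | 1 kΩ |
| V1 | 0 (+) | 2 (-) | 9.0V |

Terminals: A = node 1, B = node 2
R1 and R2 are in series across V1 (node 0 → node 1 → node 2), and the output A–B is taken across R2, so this is a voltage divider.
Series current: I = V1/(R1 + R2) = 9/(51 + 1000) = 9/1051 = 0.008563 A
V_R2 = I × R2 = V1 × R2/(R1 + R2) = 9 × 1000/1051 = 8.563 V

Final answer: 8.563 V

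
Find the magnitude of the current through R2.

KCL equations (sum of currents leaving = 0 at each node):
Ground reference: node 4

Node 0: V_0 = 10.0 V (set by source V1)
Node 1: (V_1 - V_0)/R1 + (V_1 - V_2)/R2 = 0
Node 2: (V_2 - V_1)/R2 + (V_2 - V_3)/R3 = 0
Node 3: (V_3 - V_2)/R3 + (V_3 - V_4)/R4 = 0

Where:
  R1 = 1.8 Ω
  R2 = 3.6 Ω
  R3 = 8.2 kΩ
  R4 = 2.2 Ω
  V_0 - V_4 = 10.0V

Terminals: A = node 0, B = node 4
Nodal analysis, taking node 4 as the 0 V reference.
Source V1 fixes V_0 = 10 V.
KCL at each unknown node (sum of currents leaving = 0; resistances in Ω):
  Node 1: (V_1 - 10)/1.8 + (V_1 - V_2)/3.6 = 0
  Node 2: (V_2 - V_1)/3.6 + (V_2 - V_3)/8200 = 0
  Node 3: (V_3 - V_2)/8200 + (V_3 - 0)/2.2 = 0
Collecting terms (coefficients in siemens):
  0.8333·V_1 - 0.2778·V_2 = 5.556
  0.2779·V_2 - 0.2778·V_1 - 0.000122·V_3 = 0
  0.4547·V_3 - 0.000122·V_2 = 0
Solving these 3 simultaneous equations (Gaussian elimination) gives:
  V_1 = 9.998 V, V_2 = 9.993 V, V_3 = 0.00268 V
I_R2 = (V_1 - V_2)/R2 = (9.998 - 9.993)/3.6 = 0.001218 A
|I_R2| = 0.001218 A

Final answer: |I_R2| = 0.001218 A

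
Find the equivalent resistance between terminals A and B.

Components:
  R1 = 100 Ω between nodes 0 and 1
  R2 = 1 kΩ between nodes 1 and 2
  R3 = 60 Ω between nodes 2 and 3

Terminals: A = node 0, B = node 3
Reduce the network between node 0 (A) and node 3 (B) by series/parallel combination:
  Rs1 = R1 + R2 (series, joined only at node 1) = 100 + 1000 = 1100 Ω
  Rs2 = R3 + Rs1 (series, joined only at node 2) = 60 + 1100 = 1160 Ω
R_eq = 1.16 kΩ

Final answer: 1.16 kΩ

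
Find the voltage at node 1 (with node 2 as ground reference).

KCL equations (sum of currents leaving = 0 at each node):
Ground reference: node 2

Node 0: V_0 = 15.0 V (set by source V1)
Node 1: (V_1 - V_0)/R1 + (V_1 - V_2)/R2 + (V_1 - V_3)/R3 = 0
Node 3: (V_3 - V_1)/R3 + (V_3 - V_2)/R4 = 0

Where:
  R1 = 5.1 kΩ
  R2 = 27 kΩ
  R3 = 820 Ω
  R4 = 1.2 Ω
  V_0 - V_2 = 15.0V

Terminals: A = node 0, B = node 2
Nodal analysis, taking node 2 as the 0 V reference.
Source V1 fixes V_0 = 15 V.
KCL at each unknown node (sum of currents leaving = 0; resistances in Ω):
  Node 1: (V_1 - 15)/5100 + (V_1 - 0)/27000 + (V_1 - V_3)/820 = 0
  Node 3: (V_3 - V_1)/820 + (V_3 - 0)/1.2 = 0
Collecting terms (coefficients in siemens):
  0.001453·V_1 - 0.00122·V_3 = 0.002941
  0.8346·V_3 - 0.00122·V_1 = 0
Determinant D = (0.001453)(0.8346) - (-0.00122)(-0.00122) = 0.001211
V_1 = [(0.002941)(0.8346) - (-0.00122)(0)]/D = 2.027 V
V_3 = [(0.001453)(0) - (0.002941)(-0.00122)]/D = 0.002962 V
The requested potential is V_1 = 2.027 V.

Final answer: V_1 = 2.027 V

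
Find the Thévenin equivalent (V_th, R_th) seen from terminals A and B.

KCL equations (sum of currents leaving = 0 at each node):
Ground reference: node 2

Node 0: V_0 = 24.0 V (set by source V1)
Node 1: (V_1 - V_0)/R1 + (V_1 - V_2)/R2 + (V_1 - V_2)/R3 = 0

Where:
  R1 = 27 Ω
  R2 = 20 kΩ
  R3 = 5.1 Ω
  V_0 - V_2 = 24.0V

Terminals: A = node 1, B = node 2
Step 1 — V_th is the open-circuit voltage V_A - V_B (nothing connected across the terminals).
Nodal analysis, taking node 2 as the 0 V reference.
Source V1 fixes V_0 = 24 V.
KCL at each unknown node (sum of currents leaving = 0; resistances in Ω):
  Node 1: (V_1 - 24)/27 + (V_1 - 0)/20000 + (V_1 - 0)/5.1 = 0
Collecting terms: 0.2332 × V_1 = 0.8889  =>  V_1 = 3.812 V
V_th = V_1 - V_2 = 3.812 - 0 = 3.812 V
Step 2 — R_th: zero the source — replace V1 by a short circuit (node 2 merges into node 0) — and find the resistance seen between A (node 1) and B (node 0).
Reduce the network between node 1 (A) and node 0 (B) by series/parallel combination:
  Rp1 = R1 ‖ R2 ‖ R3 (parallel, all between nodes 0 and 1) = 1/(1/27 + 1/20000 + 1/5.1) = 4.289 Ω
R_th = 4.289 Ω

Final answer: V_th = 3.812 V, R_th = 4.289 Ω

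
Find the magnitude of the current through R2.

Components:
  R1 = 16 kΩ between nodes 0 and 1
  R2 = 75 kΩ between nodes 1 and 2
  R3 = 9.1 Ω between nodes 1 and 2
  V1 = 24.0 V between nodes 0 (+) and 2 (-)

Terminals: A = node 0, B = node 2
Nodal analysis, taking node 2 as the 0 V reference.
Source V1 fixes V_0 = 24 V.
KCL at each unknown node (sum of currents leaving = 0; resistances in Ω):
  Node 1: (V_1 - 24)/16000 + (V_1 - 0)/75000 + (V_1 - 0)/9.1 = 0
Collecting terms: 0.11 × V_1 = 0.0015  =>  V_1 = 0.01364 V
I_R2 = (V_1 - V_2)/R2 = (0.01364 - 0)/75000 = 0.0000001819 A
|I_R2| = 0.0000001819 A

Final answer: |I_R2| = 1.819e-07 A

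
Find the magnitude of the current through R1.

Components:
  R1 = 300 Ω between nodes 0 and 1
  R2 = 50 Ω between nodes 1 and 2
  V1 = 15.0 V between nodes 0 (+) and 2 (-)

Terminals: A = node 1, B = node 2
Nodal analysis, taking node 2 as the 0 V reference.
Source V1 fixes V_0 = 15 V.
KCL at each unknown node (sum of currents leaving = 0; resistances in Ω):
  Node 1: (V_1 - 15)/300 + (V_1 - 0)/50 = 0
Collecting terms: 0.02333 × V_1 = 0.05  =>  V_1 = 2.143 V
I_R1 = (V_0 - V_1)/R1 = (15 - 2.143)/300 = 0.04286 A
|I_R1| = 0.04286 A

Final answer: |I_R1| = 0.04286 A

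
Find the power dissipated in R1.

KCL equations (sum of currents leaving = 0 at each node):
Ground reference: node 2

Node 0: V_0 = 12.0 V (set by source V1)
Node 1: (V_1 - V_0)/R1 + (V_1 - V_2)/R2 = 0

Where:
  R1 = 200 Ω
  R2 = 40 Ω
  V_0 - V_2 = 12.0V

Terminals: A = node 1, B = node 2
Nodal analysis, taking node 2 as the 0 V reference.
Source V1 fixes V_0 = 12 V.
KCL at each unknown node (sum of currents leaving = 0; resistances in Ω):
  Node 1: (V_1 - 12)/200 + (V_1 - 0)/40 = 0
Collecting terms: 0.03 × V_1 = 0.06  =>  V_1 = 2 V
I_R1 = (V_0 - V_1)/R1 = (12 - 2)/200 = 0.05 A
P_R1 = I_R1² × R1 = (0.05)² × 200 = 0.5 W

Final answer: 0.5 W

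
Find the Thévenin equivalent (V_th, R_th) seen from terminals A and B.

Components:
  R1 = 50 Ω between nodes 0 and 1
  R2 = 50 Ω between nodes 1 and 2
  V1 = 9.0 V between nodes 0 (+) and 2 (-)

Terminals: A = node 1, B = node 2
Step 1 — V_th is the open-circuit voltage V_A - V_B (nothing connected across the terminals).
Nodal analysis, taking node 2 as the 0 V reference.
Source V1 fixes V_0 = 9 V.
KCL at each unknown node (sum of currents leaving = 0; resistances in Ω):
  Node 1: (V_1 - 9)/50 + (V_1 - 0)/50 = 0
Collecting terms: 0.04 × V_1 = 0.18  =>  V_1 = 4.5 V
V_th = V_1 - V_2 = 4.5 - 0 = 4.5 V
Step 2 — R_th: zero the source — replace V1 by a short circuit (node 2 merges into node 0) — and find the resistance seen between A (node 1) and B (node 0).
Reduce the network between node 1 (A) and node 0 (B) by series/parallel combination:
  Rp1 = R1 ‖ R2 (parallel, both between nodes 0 and 1) = 1/(1/50 + 1/50) = 25 Ω
R_th = 25 Ω

Final answer: V_th = 4.5 V, R_th = 25 Ω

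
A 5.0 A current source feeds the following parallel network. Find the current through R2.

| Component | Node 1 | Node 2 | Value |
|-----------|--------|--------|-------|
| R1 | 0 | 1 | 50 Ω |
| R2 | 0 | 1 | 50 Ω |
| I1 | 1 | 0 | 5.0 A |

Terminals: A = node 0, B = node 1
All resistors sit directly between nodes 0 and 1, so they are in parallel and share one voltage V; the full source current 5 A splits among them.
1/R_par = 1/50 + 1/50 = 0.04 S  =>  R_par = 25 Ω
V = I × R_par = 5 × 25 = 125 V
I_R2 = V/R2 = 125/50 = 2.5 A

Final answer: 2.5 A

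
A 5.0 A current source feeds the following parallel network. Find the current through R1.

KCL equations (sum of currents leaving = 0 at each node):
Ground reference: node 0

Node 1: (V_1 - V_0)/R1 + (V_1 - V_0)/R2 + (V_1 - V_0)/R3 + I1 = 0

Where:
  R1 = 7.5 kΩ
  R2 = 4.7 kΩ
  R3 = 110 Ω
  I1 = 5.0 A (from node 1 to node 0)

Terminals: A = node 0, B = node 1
All resistors sit directly between nodes 0 and 1, so they are in parallel and share one voltage V; the full source current 5 A splits among them.
1/R_par = 1/7500 + 1/4700 + 1/110 = 0.009437 S  =>  R_par = 106 Ω
V = I × R_par = 5 × 106 = 529.8 V
I_R1 = V/R1 = 529.8/7500 = 0.07064 A

Final answer: 0.07064 A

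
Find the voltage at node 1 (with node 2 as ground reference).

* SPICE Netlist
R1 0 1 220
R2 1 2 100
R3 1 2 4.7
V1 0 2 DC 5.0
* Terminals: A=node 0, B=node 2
Nodal analysis, taking node 2 as the 0 V reference.
Source V1 fixes V_0 = 5 V.
KCL at each unknown node (sum of currents leaving = 0; resistances in Ω):
  Node 1: (V_1 - 5)/220 + (V_1 - 0)/100 + (V_1 - 0)/4.7 = 0
Collecting terms: 0.2273 × V_1 = 0.02273  =>  V_1 = 0.09998 V
The requested potential is V_1 = 0.09998 V.

Final answer: V_1 = 0.09998 V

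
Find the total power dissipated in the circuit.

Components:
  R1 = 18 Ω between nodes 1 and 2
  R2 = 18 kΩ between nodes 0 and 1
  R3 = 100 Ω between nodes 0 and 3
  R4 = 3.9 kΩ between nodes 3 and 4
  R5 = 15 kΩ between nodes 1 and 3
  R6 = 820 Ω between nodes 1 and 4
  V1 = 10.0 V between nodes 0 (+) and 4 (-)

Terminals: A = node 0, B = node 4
Nodal analysis, taking node 4 as the 0 V reference.
Source V1 fixes V_0 = 10 V.
KCL at each unknown node (sum of currents leaving = 0; resistances in Ω):
  Node 1: (V_1 - V_2)/18 + (V_1 - 10)/18000 + (V_1 - V_3)/15000 + (V_1 - 0)/820 = 0
  Node 2: (V_2 - V_1)/18 = 0
  Node 3: (V_3 - 10)/100 + (V_3 - 0)/3900 + (V_3 - V_1)/15000 = 0
Collecting terms (coefficients in siemens):
  0.0569·V_1 - 0.05556·V_2 - 0.00006667·V_3 = 0.0005556
  0.05556·V_2 - 0.05556·V_1 = 0
  0.01032·V_3 - 0.00006667·V_1 = 0.1
Solving these 3 simultaneous equations (Gaussian elimination) gives:
  V_1 = 0.8957 V, V_2 = 0.8957 V, V_3 = 9.693 V
Power in each resistor, P = (ΔV)²/R:
  P_R1 = (0.8957 - 0.8957)²/18 = 0 W
  P_R2 = (10 - 0.8957)²/18000 = 0.004605 W
  P_R3 = (10 - 9.693)²/100 = 0.0009436 W
  P_R4 = (9.693 - 0)²/3900 = 0.02409 W
  P_R5 = (0.8957 - 9.693)²/15000 = 0.005159 W
  P_R6 = (0.8957 - 0)²/820 = 0.0009783 W
P_total = P_R1 + P_R2 + P_R3 + P_R4 + P_R5 + P_R6 = 0.03578 W

Final answer: 0.03578 W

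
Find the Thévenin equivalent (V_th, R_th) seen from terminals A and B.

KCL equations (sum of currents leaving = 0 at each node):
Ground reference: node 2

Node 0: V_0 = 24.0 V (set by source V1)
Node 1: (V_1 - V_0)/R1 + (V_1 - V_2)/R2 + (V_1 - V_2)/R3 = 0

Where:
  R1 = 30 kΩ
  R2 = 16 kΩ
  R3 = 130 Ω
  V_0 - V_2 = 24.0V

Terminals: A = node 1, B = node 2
Step 1 — V_th is the open-circuit voltage V_A - V_B (nothing connected across the terminals).
Nodal analysis, taking node 2 as the 0 V reference.
Source V1 fixes V_0 = 24 V.
KCL at each unknown node (sum of currents leaving = 0; resistances in Ω):
  Node 1: (V_1 - 24)/30000 + (V_1 - 0)/16000 + (V_1 - 0)/130 = 0
Collecting terms: 0.007788 × V_1 = 0.0008  =>  V_1 = 0.1027 V
V_th = V_1 - V_2 = 0.1027 - 0 = 0.1027 V
Step 2 — R_th: zero the source — replace V1 by a short circuit (node 2 merges into node 0) — and find the resistance seen between A (node 1) and B (node 0).
Reduce the network between node 1 (A) and node 0 (B) by series/parallel combination:
  Rp1 = R1 ‖ R2 ‖ R3 (parallel, all between nodes 0 and 1) = 1/(1/30000 + 1/16000 + 1/130) = 128.4 Ω
R_th = 128.4 Ω

Final answer: V_th = 0.1027 V, R_th = 128.4 Ω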